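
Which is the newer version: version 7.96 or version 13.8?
version 13.8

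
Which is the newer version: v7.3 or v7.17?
v7.17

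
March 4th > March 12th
False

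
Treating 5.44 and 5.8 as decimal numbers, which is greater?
5.8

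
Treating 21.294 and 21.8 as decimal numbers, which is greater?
21.8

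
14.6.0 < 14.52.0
True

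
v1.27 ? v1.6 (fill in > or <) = >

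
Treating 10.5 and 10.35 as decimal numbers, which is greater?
10.5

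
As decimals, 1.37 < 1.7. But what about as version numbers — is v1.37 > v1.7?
True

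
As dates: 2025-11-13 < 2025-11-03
False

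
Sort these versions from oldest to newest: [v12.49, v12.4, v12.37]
[v12.4, v12.37, v12.49]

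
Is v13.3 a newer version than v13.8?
No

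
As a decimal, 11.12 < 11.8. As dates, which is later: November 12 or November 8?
November 12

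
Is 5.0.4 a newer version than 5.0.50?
No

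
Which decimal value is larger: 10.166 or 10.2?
10.2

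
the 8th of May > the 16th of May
False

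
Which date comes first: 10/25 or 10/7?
10/7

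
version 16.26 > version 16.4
True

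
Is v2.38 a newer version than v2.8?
Yes. Version numbers are compared segment by segment as integers, not as decimals: minor version 38 > 8, so v2.38 > v2.8 (even though the decimal 2.38 < 2.8).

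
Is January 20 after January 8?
Yes. Day 20 comes after day 8 in January — this is a date comparison, not a decimal one (the decimal 1.20 would be smaller than 1.8).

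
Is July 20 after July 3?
Yes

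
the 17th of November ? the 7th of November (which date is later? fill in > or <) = >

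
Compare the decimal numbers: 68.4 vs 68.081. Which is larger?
68.4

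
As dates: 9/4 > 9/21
False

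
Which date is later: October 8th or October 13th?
October 13th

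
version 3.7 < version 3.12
True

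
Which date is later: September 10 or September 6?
September 10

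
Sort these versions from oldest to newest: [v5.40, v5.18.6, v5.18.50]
[v5.18.6, v5.18.50, v5.40]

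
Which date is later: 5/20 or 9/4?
9/4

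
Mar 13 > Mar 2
True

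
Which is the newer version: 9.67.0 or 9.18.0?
9.67.0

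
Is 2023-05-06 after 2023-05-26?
No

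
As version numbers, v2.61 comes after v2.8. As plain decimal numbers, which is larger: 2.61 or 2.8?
2.8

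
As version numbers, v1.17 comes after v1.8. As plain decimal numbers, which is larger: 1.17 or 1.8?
1.8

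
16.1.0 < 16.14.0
True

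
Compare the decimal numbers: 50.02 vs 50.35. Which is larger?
50.35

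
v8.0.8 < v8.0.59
True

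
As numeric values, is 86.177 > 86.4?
False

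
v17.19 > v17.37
False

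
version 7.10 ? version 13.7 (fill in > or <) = <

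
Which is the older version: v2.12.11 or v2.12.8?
v2.12.8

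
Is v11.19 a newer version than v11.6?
Yes. Version numbers are compared segment by segment as integers, not as decimals: minor version 19 > 6, so v11.19 > v11.6 (even though the decimal 11.19 < 11.6).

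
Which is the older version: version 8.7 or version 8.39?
version 8.7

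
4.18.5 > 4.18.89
False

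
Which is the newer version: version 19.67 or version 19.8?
version 19.67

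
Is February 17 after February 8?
Yes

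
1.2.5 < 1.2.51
True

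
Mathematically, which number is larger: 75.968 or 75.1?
75.968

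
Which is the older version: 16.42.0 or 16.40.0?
16.40.0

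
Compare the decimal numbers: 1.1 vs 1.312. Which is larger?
1.312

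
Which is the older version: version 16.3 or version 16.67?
version 16.3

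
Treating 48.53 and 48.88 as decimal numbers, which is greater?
48.88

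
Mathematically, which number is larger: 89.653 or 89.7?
89.7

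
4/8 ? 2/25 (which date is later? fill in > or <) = >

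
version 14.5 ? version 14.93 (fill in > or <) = <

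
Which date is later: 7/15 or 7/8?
7/15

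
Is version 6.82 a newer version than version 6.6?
Yes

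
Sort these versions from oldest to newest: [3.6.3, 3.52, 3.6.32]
[3.6.3, 3.6.32, 3.52]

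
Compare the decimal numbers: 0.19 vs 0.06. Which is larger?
0.19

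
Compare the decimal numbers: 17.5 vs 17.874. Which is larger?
17.874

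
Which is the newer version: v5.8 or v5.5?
v5.8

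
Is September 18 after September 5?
Yes. Day 18 comes after day 5 in September — this is a date comparison, not a decimal one (the decimal 9.18 would be smaller than 9.5).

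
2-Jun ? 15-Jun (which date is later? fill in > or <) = <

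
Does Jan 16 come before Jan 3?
No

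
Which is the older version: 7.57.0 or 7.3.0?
7.3.0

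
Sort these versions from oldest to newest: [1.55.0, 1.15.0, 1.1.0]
[1.1.0, 1.15.0, 1.55.0]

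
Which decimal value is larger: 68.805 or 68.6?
68.805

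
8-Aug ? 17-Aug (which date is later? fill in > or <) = <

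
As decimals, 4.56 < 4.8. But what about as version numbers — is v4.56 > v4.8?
True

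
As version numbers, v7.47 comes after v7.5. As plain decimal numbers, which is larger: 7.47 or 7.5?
7.5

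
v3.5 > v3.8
False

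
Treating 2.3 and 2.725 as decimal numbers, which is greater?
2.725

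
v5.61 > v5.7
True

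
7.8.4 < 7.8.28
True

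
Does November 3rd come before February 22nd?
No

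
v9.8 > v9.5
True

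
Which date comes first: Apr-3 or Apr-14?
Apr-3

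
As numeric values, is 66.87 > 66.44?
True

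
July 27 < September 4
True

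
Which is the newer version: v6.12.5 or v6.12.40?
v6.12.40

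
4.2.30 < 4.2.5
False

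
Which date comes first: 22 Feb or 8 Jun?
22 Feb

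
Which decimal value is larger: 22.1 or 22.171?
22.171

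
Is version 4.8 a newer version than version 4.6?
Yes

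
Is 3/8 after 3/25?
No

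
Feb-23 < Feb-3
False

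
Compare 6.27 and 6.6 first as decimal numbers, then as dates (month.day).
As decimals: 6.27 < 6.6. As dates: 6/27 is later than 6/6 (day 27 > day 6).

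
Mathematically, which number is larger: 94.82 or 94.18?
94.82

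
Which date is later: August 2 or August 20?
August 20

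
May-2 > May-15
False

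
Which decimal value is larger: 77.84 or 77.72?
77.84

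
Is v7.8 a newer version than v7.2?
Yes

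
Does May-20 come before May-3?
No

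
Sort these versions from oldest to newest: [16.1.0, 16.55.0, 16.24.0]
[16.1.0, 16.24.0, 16.55.0]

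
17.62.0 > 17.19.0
True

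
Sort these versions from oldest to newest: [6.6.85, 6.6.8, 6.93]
[6.6.8, 6.6.85, 6.93]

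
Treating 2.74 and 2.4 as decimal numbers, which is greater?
2.74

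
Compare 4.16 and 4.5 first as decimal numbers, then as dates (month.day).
As decimals: 4.16 < 4.5. As dates: 4/16 is later than 4/5 (day 16 > day 5).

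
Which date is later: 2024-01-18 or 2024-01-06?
2024-01-18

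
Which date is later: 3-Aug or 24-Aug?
24-Aug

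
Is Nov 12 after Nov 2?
Yes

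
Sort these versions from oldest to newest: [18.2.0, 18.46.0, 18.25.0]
[18.2.0, 18.25.0, 18.46.0]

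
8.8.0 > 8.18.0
False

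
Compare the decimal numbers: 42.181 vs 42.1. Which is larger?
42.181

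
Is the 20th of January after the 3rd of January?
Yes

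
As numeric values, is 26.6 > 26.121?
True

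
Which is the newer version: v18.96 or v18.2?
v18.96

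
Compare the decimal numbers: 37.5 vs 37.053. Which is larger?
37.5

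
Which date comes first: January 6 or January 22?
January 6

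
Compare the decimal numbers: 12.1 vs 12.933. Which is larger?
12.933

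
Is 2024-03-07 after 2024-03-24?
No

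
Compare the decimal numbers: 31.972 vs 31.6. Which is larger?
31.972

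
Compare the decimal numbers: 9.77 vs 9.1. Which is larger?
9.77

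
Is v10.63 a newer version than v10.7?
Yes. Version numbers are compared segment by segment as integers, not as decimals: minor version 63 > 7, so v10.63 > v10.7 (even though the decimal 10.63 < 10.7).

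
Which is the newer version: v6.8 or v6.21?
v6.21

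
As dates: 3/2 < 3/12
True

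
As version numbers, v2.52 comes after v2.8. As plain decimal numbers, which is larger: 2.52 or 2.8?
2.8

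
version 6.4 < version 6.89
True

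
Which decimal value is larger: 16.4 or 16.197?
16.4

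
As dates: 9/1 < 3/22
False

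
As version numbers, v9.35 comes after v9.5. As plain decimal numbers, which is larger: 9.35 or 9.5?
9.5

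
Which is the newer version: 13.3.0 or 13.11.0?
13.11.0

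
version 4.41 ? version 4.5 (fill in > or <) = >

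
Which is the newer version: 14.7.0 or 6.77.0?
14.7.0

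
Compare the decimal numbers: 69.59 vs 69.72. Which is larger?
69.72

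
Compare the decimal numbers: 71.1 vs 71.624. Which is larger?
71.624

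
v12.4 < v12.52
True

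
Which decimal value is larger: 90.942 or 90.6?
90.942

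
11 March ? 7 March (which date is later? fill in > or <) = >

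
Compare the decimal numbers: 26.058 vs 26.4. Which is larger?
26.4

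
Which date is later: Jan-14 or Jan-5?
Jan-14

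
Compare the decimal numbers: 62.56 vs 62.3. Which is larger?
62.56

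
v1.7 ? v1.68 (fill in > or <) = <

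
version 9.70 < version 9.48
False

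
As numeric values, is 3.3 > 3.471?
False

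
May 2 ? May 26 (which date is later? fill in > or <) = <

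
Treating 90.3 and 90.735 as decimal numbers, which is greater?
90.735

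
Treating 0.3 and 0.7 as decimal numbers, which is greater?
0.7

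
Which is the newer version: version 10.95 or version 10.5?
version 10.95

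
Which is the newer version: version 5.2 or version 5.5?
version 5.5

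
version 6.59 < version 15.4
True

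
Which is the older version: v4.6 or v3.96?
v3.96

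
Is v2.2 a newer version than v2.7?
No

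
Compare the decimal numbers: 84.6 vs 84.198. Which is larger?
84.6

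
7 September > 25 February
True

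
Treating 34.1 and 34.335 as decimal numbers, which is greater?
34.335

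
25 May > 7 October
False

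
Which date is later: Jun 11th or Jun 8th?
Jun 11th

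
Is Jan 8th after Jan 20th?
No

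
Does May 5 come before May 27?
Yes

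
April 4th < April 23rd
True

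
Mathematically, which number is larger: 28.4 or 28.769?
28.769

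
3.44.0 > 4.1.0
False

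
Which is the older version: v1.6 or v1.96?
v1.6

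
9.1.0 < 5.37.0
False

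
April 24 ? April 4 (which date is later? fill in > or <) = >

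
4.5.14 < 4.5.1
False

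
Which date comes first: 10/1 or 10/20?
10/1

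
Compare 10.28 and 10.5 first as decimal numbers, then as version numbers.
As decimals: 10.28 < 10.5. As versions: v10.28 > v10.5 (minor version 28 > 5).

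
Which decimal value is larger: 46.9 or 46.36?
46.9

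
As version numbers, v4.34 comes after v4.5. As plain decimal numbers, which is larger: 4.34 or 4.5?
4.5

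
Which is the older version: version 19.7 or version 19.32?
version 19.7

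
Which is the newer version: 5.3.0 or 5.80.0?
5.80.0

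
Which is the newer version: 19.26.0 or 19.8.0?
19.26.0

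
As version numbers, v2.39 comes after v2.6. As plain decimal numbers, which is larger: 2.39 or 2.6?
2.6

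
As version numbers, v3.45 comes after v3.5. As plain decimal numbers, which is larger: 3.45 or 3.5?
3.5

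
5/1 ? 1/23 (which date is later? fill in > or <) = >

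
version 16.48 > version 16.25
True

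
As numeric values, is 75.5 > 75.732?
False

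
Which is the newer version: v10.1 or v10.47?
v10.47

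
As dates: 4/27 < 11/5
True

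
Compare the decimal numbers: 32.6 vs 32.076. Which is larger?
32.6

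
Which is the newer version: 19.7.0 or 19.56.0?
19.56.0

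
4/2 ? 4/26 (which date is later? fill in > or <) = <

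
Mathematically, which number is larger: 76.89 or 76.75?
76.89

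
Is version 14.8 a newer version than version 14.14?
No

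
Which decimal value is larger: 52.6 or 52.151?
52.6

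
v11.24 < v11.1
False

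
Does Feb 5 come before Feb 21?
Yes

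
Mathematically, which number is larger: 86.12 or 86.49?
86.49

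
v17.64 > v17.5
True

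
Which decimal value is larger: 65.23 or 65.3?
65.3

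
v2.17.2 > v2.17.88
False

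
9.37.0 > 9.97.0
False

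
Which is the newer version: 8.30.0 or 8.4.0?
8.30.0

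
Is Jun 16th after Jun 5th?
Yes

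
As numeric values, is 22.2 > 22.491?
False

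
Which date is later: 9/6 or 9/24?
9/24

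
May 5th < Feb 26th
False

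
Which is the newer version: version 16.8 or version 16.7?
version 16.8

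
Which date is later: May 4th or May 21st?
May 21st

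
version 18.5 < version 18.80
True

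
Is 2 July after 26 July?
No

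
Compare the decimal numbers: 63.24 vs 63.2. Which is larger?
63.24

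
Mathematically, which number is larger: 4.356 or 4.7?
4.7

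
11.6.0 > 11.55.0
False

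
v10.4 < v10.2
False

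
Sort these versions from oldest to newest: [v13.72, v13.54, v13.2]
[v13.2, v13.54, v13.72]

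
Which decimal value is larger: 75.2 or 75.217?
75.217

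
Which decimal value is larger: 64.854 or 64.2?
64.854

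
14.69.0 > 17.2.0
False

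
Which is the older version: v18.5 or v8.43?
v8.43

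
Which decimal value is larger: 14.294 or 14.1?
14.294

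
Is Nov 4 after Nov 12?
No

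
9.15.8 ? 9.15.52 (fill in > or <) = <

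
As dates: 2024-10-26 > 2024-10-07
True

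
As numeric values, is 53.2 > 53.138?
True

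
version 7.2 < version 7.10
True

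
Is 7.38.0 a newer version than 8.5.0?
No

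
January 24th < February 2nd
True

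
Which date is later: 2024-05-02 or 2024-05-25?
2024-05-25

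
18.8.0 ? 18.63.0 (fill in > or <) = <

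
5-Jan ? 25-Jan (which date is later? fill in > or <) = <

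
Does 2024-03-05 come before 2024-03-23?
Yes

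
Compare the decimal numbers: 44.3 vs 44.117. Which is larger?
44.3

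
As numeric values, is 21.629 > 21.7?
False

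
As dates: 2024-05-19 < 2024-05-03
False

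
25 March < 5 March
False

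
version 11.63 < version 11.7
False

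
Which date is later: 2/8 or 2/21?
2/21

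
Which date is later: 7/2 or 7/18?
7/18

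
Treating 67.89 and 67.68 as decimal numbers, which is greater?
67.89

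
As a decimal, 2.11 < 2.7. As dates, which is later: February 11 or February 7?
February 11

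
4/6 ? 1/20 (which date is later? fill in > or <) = >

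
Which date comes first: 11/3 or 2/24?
2/24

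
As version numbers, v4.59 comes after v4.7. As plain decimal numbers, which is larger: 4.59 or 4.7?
4.7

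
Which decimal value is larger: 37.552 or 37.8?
37.8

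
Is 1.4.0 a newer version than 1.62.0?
No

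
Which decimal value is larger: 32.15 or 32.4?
32.4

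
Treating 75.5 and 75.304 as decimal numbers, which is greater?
75.5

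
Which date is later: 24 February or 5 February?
24 February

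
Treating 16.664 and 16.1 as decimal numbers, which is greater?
16.664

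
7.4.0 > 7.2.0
True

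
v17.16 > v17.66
False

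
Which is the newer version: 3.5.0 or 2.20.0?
3.5.0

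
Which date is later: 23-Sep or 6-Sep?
23-Sep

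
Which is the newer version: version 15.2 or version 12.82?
version 15.2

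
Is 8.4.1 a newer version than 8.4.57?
No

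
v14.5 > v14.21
False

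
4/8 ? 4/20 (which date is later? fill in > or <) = <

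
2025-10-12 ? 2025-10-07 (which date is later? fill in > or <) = >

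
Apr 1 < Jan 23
False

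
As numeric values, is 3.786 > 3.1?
True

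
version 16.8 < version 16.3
False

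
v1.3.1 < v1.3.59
True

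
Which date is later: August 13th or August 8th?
August 13th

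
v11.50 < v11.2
False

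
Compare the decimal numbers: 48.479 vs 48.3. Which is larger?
48.479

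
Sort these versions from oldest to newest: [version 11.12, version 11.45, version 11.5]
[version 11.5, version 11.12, version 11.45]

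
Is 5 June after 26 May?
Yes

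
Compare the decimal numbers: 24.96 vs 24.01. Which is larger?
24.96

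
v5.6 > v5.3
True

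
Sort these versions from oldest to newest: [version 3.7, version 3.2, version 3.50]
[version 3.2, version 3.7, version 3.50]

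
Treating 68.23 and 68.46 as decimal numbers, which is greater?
68.46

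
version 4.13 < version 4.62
True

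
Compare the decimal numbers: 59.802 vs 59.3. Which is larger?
59.802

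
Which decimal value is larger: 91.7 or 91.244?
91.7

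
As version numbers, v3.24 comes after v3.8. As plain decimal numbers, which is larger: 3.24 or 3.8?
3.8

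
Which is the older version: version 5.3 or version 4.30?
version 4.30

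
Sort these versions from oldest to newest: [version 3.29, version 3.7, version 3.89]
[version 3.7, version 3.29, version 3.89]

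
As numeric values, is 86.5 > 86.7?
False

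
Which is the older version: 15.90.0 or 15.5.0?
15.5.0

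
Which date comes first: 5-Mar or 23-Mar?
5-Mar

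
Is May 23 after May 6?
Yes. Day 23 comes after day 6 in May — this is a date comparison, not a decimal one (the decimal 5.23 would be smaller than 5.6).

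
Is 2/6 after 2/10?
No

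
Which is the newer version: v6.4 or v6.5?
v6.5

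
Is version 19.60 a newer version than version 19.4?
Yes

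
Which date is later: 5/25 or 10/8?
10/8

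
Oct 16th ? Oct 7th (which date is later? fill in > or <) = >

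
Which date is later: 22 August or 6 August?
22 August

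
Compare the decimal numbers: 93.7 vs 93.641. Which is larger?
93.7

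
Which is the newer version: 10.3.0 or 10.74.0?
10.74.0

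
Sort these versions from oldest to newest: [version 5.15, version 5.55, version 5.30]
[version 5.15, version 5.30, version 5.55]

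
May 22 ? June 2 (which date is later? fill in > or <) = <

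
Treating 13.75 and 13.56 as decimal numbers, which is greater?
13.75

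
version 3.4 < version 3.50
True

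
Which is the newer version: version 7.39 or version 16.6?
version 16.6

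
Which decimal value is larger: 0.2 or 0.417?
0.417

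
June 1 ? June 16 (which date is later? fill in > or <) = <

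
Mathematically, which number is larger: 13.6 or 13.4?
13.6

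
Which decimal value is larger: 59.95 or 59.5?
59.95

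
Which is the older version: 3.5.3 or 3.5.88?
3.5.3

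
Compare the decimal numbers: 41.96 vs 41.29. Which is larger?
41.96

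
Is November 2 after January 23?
Yes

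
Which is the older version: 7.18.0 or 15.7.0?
7.18.0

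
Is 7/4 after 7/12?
No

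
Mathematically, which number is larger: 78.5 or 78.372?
78.5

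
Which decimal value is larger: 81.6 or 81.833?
81.833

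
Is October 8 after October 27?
No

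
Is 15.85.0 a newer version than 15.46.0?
Yes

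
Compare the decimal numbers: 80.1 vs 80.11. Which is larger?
80.11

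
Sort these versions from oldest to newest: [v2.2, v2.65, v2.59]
[v2.2, v2.59, v2.65]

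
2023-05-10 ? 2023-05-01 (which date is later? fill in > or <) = >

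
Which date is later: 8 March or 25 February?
8 March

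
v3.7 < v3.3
False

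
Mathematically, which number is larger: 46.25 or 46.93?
46.93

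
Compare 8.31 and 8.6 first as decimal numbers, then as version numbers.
As decimals: 8.31 < 8.6. As versions: v8.31 > v8.6 (minor version 31 > 6).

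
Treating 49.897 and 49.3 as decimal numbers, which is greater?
49.897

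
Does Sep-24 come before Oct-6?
Yes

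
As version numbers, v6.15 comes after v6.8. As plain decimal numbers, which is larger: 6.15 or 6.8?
6.8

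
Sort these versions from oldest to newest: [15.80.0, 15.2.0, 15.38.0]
[15.2.0, 15.38.0, 15.80.0]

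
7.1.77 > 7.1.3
True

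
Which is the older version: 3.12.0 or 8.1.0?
3.12.0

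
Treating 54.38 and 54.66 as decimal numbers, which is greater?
54.66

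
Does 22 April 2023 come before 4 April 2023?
No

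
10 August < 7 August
False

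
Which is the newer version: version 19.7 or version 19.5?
version 19.7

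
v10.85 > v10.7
True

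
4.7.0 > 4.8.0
False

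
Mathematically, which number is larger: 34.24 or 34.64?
34.64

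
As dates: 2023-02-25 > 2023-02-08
True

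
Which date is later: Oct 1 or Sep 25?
Oct 1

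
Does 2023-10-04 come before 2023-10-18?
Yes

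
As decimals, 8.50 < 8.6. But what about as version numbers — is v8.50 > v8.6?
True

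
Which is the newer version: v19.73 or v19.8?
v19.73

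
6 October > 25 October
False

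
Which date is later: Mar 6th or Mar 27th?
Mar 27th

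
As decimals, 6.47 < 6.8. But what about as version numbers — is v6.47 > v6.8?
True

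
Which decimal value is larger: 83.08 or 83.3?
83.3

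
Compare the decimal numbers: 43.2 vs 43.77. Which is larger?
43.77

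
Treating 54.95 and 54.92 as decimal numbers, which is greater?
54.95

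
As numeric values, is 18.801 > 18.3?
True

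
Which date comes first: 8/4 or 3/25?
3/25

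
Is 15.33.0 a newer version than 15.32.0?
Yes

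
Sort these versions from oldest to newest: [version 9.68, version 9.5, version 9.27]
[version 9.5, version 9.27, version 9.68]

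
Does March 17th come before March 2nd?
No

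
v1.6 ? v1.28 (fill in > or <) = <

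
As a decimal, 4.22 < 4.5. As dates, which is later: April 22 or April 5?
April 22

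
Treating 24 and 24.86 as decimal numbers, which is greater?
24.86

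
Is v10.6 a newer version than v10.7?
No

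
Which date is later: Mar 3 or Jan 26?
Mar 3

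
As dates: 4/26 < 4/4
False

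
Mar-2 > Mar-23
False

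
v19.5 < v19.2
False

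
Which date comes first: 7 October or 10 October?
7 October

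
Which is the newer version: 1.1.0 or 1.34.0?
1.34.0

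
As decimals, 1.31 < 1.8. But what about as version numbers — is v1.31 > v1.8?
True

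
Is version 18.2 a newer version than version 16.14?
Yes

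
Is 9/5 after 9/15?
No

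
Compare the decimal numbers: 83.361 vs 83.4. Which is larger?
83.4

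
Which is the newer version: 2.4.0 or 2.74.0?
2.74.0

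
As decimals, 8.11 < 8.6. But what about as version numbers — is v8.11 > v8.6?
True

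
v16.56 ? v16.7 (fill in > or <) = >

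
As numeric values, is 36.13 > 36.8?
False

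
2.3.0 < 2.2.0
False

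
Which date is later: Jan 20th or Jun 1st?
Jun 1st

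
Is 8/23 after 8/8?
Yes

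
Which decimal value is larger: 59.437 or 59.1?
59.437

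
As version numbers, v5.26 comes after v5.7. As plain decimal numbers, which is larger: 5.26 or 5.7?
5.7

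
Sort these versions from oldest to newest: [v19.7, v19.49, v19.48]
[v19.7, v19.48, v19.49]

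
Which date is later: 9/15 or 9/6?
9/15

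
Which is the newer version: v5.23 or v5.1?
v5.23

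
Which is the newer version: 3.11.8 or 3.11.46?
3.11.46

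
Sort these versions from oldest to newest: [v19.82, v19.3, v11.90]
[v11.90, v19.3, v19.82]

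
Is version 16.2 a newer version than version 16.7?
No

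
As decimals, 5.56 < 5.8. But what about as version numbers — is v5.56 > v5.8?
True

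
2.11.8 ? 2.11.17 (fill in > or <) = <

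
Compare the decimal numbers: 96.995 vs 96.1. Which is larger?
96.995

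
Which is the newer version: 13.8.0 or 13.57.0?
13.57.0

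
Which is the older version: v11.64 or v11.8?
v11.8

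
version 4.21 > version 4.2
True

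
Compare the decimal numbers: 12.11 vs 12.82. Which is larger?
12.82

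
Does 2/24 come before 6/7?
Yes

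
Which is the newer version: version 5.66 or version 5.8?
version 5.66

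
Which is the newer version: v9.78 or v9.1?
v9.78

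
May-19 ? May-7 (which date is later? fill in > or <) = >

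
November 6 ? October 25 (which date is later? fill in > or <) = >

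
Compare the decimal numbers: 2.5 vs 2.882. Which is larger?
2.882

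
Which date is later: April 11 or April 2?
April 11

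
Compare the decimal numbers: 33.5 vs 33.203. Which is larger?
33.5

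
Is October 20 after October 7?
Yes. Day 20 comes after day 7 in October — this is a date comparison, not a decimal one (the decimal 10.20 would be smaller than 10.7).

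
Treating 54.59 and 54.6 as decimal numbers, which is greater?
54.6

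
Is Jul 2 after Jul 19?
No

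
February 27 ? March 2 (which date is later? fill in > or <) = <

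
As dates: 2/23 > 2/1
True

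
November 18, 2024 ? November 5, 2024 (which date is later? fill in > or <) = >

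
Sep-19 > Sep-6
True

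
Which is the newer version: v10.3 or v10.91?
v10.91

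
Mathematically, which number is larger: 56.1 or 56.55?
56.55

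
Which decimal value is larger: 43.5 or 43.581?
43.581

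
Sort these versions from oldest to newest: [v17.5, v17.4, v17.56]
[v17.4, v17.5, v17.56]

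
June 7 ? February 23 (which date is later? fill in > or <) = >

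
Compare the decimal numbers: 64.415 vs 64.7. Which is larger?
64.7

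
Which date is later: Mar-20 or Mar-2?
Mar-20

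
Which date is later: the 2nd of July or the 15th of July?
the 15th of July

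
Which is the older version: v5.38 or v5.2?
v5.2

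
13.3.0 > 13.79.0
False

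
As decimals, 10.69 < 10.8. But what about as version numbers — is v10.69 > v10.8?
True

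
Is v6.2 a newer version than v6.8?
No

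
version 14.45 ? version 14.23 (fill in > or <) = >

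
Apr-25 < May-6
True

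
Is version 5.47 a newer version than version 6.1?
No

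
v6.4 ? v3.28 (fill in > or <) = >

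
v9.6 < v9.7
True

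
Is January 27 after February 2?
No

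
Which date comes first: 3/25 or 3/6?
3/6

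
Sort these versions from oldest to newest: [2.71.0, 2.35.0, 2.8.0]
[2.8.0, 2.35.0, 2.71.0]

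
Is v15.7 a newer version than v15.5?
Yes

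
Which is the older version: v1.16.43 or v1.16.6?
v1.16.6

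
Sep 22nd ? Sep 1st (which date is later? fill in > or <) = >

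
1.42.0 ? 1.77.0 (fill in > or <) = <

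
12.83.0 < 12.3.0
False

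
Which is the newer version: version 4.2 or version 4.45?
version 4.45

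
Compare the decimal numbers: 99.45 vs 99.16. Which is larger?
99.45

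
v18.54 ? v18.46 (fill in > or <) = >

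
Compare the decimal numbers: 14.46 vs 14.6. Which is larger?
14.6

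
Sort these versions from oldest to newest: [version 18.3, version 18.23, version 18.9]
[version 18.3, version 18.9, version 18.23]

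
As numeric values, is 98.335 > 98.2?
True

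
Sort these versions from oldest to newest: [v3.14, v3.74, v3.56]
[v3.14, v3.56, v3.74]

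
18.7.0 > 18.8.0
False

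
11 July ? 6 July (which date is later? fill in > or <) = >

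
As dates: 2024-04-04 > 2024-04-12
False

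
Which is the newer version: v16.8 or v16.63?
v16.63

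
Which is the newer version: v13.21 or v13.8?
v13.21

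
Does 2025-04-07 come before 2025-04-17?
Yes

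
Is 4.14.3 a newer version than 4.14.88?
No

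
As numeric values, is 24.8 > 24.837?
False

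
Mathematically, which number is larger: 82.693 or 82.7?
82.7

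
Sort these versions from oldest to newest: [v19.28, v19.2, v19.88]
[v19.2, v19.28, v19.88]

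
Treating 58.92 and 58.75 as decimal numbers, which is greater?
58.92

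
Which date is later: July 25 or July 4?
July 25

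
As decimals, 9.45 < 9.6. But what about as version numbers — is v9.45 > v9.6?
True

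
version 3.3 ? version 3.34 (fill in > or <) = <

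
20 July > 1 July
True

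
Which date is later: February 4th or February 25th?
February 25th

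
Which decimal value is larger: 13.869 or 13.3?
13.869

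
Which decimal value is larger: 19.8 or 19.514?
19.8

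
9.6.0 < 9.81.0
True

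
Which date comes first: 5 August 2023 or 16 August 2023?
5 August 2023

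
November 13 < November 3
False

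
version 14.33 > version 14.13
True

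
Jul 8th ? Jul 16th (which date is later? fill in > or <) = <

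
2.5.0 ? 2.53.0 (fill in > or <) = <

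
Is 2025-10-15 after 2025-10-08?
Yes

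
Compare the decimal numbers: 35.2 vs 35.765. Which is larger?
35.765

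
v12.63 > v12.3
True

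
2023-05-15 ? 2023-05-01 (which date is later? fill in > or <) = >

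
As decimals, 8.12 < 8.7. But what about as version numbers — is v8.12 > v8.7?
True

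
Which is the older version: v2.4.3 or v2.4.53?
v2.4.3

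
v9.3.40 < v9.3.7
False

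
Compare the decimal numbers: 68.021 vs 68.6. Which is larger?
68.6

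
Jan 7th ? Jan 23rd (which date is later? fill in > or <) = <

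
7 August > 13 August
False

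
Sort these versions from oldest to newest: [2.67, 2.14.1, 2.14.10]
[2.14.1, 2.14.10, 2.67]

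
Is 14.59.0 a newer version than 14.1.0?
Yes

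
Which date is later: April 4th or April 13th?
April 13th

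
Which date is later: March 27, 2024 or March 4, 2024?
March 27, 2024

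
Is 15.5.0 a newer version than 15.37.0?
No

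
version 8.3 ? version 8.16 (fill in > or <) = <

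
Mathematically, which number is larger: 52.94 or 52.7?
52.94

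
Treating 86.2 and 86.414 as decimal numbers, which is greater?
86.414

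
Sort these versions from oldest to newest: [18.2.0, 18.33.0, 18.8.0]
[18.2.0, 18.8.0, 18.33.0]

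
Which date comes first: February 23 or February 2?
February 2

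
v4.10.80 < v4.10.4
False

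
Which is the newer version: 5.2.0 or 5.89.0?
5.89.0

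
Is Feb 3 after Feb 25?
No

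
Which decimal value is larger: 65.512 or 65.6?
65.6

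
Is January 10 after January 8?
Yes. Day 10 comes after day 8 in January — this is a date comparison, not a decimal one (the decimal 1.10 would be smaller than 1.8).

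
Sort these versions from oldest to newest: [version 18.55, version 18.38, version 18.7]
[version 18.7, version 18.38, version 18.55]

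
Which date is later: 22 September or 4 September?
22 September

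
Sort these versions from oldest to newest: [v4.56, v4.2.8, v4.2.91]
[v4.2.8, v4.2.91, v4.56]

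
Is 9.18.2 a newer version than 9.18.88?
No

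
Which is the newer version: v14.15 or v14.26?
v14.26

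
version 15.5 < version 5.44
False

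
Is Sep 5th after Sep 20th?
No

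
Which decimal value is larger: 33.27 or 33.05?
33.27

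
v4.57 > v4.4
True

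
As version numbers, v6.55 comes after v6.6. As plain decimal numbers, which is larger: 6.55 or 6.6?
6.6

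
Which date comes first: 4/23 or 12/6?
4/23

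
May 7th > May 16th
False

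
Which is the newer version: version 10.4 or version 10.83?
version 10.83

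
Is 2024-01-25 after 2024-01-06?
Yes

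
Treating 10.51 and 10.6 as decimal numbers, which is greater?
10.6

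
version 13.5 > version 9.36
True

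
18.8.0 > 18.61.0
False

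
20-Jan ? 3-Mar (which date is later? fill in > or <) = <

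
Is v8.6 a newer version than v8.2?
Yes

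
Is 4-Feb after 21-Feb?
No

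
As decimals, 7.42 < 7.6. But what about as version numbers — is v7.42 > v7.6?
True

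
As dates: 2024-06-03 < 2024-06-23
True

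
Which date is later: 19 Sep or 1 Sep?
19 Sep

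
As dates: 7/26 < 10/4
True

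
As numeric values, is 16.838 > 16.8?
True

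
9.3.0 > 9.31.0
False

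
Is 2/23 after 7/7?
No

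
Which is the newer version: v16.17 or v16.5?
v16.17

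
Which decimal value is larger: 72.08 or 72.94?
72.94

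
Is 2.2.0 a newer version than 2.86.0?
No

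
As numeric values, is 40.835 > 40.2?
True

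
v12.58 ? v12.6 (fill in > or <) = >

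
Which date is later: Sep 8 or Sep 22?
Sep 22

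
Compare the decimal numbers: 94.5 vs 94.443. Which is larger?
94.5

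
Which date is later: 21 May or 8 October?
8 October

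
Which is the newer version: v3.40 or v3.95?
v3.95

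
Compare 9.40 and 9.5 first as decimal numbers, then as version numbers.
As decimals: 9.40 < 9.5. As versions: v9.40 > v9.5 (minor version 40 > 5).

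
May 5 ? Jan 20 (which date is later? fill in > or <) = >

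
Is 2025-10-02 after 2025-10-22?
No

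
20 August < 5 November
True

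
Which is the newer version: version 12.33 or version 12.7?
version 12.33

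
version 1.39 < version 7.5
True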